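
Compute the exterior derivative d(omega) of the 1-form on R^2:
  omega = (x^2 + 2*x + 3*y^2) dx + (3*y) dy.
d(omega) = (-6*y) dx ∧ dy

For a 1-form omega = sum_i f_i dx_i, the exterior derivative is
  d(omega) = sum_{i < j} (∂f_j/∂x_i - ∂f_i/∂x_j) dx_i ∧ dx_j.
  coefficient of dx ∧ dy: ∂f_2/∂x - ∂f_1/∂y = ∂(3*y)/∂x - ∂(x^2 + 2*x + 3*y^2)/∂y = -6*y
Assembling: d(omega) = (-6*y) dx ∧ dy.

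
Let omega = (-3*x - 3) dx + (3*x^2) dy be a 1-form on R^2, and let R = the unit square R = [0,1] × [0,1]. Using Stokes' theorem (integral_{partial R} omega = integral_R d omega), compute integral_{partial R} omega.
integral_(partial R) omega = 3

Stokes: integral_partial_R omega = integral_R d omega with d omega = (∂Q/∂x - ∂P/∂y) dx ∧ dy.
  ∂Q/∂x = 6*x
  ∂P/∂y = 0
  integrand = ∂Q/∂x - ∂P/∂y = 6*x.
Integrating over R: integral_0^1 integral_0^1 (6*x) dx dy = 3.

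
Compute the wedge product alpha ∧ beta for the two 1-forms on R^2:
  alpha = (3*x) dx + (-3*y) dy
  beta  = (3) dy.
alpha ∧ beta = (9*x) dx ∧ dy

Distribute the wedge, using dx_i ∧ dx_j = -dx_j ∧ dx_i and dx_i ∧ dx_i = 0. For each pair (i, j) with i < j, the coefficient of dx_i ∧ dx_j in alpha ∧ beta is (alpha_i * beta_j - alpha_j * beta_i). Collecting: alpha ∧ beta = (9*x) dx ∧ dy.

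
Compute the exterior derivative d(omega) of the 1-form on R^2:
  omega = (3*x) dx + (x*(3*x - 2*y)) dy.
d(omega) = (6*x - 2*y) dx ∧ dy

For a 1-form omega = sum_i f_i dx_i, the exterior derivative is
  d(omega) = sum_{i < j} (∂f_j/∂x_i - ∂f_i/∂x_j) dx_i ∧ dx_j.
  coefficient of dx ∧ dy: ∂f_2/∂x - ∂f_1/∂y = ∂(x*(3*x - 2*y))/∂x - ∂(3*x)/∂y = 6*x - 2*y
Assembling: d(omega) = (6*x - 2*y) dx ∧ dy.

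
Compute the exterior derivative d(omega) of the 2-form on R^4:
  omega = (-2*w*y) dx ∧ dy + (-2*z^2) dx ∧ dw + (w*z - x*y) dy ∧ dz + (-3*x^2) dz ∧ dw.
d(omega) = (-2*y) dx ∧ dy ∧ dw + (-6*x + 4*z) dx ∧ dz ∧ dw + (-y) dx ∧ dy ∧ dz + (z) dy ∧ dz ∧ dw

For a 2-form omega = sum_{i<j} g_{ij} dx_i ∧ dx_j, the exterior derivative is
  d(omega) = sum_{i<j} d(g_{ij}) ∧ dx_i ∧ dx_j = sum_{i<j, k} (∂g_{ij}/∂x_k) dx_k ∧ dx_i ∧ dx_j.
Expand each term, using dx_k ∧ dx_i ∧ dx_j = sgn(permutation) dx_{(a)} ∧ dx_{(b)} ∧ dx_{(c)} with (a < b < c) sorted:
  d(-2*w*y) includes (∂/∂w)(-2*w*y) dw = (-2*y) dw, which multiplied by dx ∧ dy gives (-2*y) dx ∧ dy ∧ dw
  d(-2*z^2) includes (∂/∂z)(-2*z^2) dz = (-4*z) dz, which multiplied by dx ∧ dw gives (4*z) dx ∧ dz ∧ dw
  d(w*z - x*y) includes (∂/∂x)(w*z - x*y) dx = (-y) dx, which multiplied by dy ∧ dz gives (-y) dx ∧ dy ∧ dz
  d(w*z - x*y) includes (∂/∂w)(w*z - x*y) dw = (z) dw, which multiplied by dy ∧ dz gives (z) dy ∧ dz ∧ dw
  d(-3*x^2) includes (∂/∂x)(-3*x^2) dx = (-6*x) dx, which multiplied by dz ∧ dw gives (-6*x) dx ∧ dz ∧ dw
Collecting like 3-forms: d(omega) = (-2*y) dx ∧ dy ∧ dw + (-6*x + 4*z) dx ∧ dz ∧ dw + (-y) dx ∧ dy ∧ dz + (z) dy ∧ dz ∧ dw.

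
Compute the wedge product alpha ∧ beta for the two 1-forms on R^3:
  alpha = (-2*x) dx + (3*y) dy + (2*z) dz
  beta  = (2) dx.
alpha ∧ beta = (-6*y) dx ∧ dy + (-4*z) dx ∧ dz

Distribute the wedge, using dx_i ∧ dx_j = -dx_j ∧ dx_i and dx_i ∧ dx_i = 0. For each pair (i, j) with i < j, the coefficient of dx_i ∧ dx_j in alpha ∧ beta is (alpha_i * beta_j - alpha_j * beta_i). Collecting: alpha ∧ beta = (-6*y) dx ∧ dy + (-4*z) dx ∧ dz.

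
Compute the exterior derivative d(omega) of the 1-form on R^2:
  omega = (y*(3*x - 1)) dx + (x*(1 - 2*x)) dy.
d(omega) = (2 - 7*x) dx ∧ dy

For a 1-form omega = sum_i f_i dx_i, the exterior derivative is
  d(omega) = sum_{i < j} (∂f_j/∂x_i - ∂f_i/∂x_j) dx_i ∧ dx_j.
  coefficient of dx ∧ dy: ∂f_2/∂x - ∂f_1/∂y = ∂(x*(1 - 2*x))/∂x - ∂(y*(3*x - 1))/∂y = 2 - 7*x
Assembling: d(omega) = (2 - 7*x) dx ∧ dy.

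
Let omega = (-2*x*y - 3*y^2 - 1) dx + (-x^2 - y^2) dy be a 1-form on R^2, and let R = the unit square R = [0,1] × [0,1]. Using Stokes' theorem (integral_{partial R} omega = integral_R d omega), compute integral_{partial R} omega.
integral_(partial R) omega = 3

Stokes: integral_partial_R omega = integral_R d omega with d omega = (∂Q/∂x - ∂P/∂y) dx ∧ dy.
  ∂Q/∂x = -2*x
  ∂P/∂y = -2*x - 6*y
  integrand = ∂Q/∂x - ∂P/∂y = 6*y.
Integrating over R: integral_0^1 integral_0^1 (6*y) dx dy = 3.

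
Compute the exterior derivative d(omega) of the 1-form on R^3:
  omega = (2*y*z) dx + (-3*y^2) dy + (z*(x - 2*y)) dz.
d(omega) = (-2*z) dx ∧ dy + (-2*y + z) dx ∧ dz + (-2*z) dy ∧ dz

For a 1-form omega = sum_i f_i dx_i, the exterior derivative is
  d(omega) = sum_{i < j} (∂f_j/∂x_i - ∂f_i/∂x_j) dx_i ∧ dx_j.
  coefficient of dx ∧ dy: ∂f_2/∂x - ∂f_1/∂y = ∂(-3*y^2)/∂x - ∂(2*y*z)/∂y = -2*z
  coefficient of dx ∧ dz: ∂f_3/∂x - ∂f_1/∂z = ∂(z*(x - 2*y))/∂x - ∂(2*y*z)/∂z = -2*y + z
  coefficient of dy ∧ dz: ∂f_3/∂y - ∂f_2/∂z = ∂(z*(x - 2*y))/∂y - ∂(-3*y^2)/∂z = -2*z
Assembling: d(omega) = (-2*z) dx ∧ dy + (-2*y + z) dx ∧ dz + (-2*z) dy ∧ dz.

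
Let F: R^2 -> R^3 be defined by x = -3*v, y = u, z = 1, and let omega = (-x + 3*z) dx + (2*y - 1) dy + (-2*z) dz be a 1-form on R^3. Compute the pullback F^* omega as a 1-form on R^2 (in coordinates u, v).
F^* omega = (2*u - 1) du + (-9*v - 9) dv

Using F^*(f dg) = (f ∘ F) d(g ∘ F), substitute each coordinate x_i by F_i(u, v) in f_i, and replace dx_i by d F_i = (∂F_i/∂u) du + (∂F_i/∂v) dv.
  For the x component: f_1(F) = 3*v + 3; d F_1 = (0) du + (-3) dv
  For the y component: f_2(F) = 2*u - 1; d F_2 = (1) du + (0) dv
  For the z component: f_3(F) = -2; d F_3 = (0) du + (0) dv
Combining and collecting du, dv coefficients:
  coeff of du: 2*u - 1
  coeff of dv: -9*v - 9
F^* omega = (2*u - 1) du + (-9*v - 9) dv.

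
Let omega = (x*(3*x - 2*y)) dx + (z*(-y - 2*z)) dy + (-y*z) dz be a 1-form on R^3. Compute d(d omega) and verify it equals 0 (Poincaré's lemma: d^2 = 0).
d(d omega) = 0

Step 1: d omega = sum_{i<j} (∂f_j/∂x_i - ∂f_i/∂x_j) dx_i ∧ dx_j:
  coeff of dx ∧ dy: 2*x
  coeff of dx ∧ dz: 0
  coeff of dy ∧ dz: y + 3*z
Step 2: Apply d again to each 2-form coefficient. The only possible 3-form in R^3 is dx ∧ dy ∧ dz, with coefficient
  ∂(coeff of dy∧dz)/∂x - ∂(coeff of dx∧dz)/∂y + ∂(coeff of dx∧dy)/∂z
  = ∂/∂x (y + 3*z) - ∂/∂y (0) + ∂/∂z (2*x).
Each of these terms simplifies to sums of mixed partials that cancel in pairs. The result is 0 (by equality of mixed partials for smooth functions — Schwarz / Clairaut).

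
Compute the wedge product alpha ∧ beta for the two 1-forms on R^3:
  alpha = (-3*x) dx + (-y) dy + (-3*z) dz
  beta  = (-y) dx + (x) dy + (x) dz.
alpha ∧ beta = (-3*x^2 - y^2) dx ∧ dy + (-3*x^2 - 3*y*z) dx ∧ dz + (x*(-y + 3*z)) dy ∧ dz

Distribute the wedge, using dx_i ∧ dx_j = -dx_j ∧ dx_i and dx_i ∧ dx_i = 0. For each pair (i, j) with i < j, the coefficient of dx_i ∧ dx_j in alpha ∧ beta is (alpha_i * beta_j - alpha_j * beta_i). Collecting: alpha ∧ beta = (-3*x^2 - y^2) dx ∧ dy + (-3*x^2 - 3*y*z) dx ∧ dz + (x*(-y + 3*z)) dy ∧ dz.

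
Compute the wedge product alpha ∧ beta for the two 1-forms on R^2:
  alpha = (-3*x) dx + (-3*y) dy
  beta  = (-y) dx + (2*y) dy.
alpha ∧ beta = (-3*y*(2*x + y)) dx ∧ dy

Distribute the wedge, using dx_i ∧ dx_j = -dx_j ∧ dx_i and dx_i ∧ dx_i = 0. For each pair (i, j) with i < j, the coefficient of dx_i ∧ dx_j in alpha ∧ beta is (alpha_i * beta_j - alpha_j * beta_i). Collecting: alpha ∧ beta = (-3*y*(2*x + y)) dx ∧ dy.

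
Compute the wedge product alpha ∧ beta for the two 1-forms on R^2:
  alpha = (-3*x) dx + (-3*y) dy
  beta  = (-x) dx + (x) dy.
alpha ∧ beta = (-3*x*(x + y)) dx ∧ dy

Distribute the wedge, using dx_i ∧ dx_j = -dx_j ∧ dx_i and dx_i ∧ dx_i = 0. For each pair (i, j) with i < j, the coefficient of dx_i ∧ dx_j in alpha ∧ beta is (alpha_i * beta_j - alpha_j * beta_i). Collecting: alpha ∧ beta = (-3*x*(x + y)) dx ∧ dy.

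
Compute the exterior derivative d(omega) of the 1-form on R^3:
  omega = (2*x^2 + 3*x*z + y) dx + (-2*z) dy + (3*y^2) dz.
d(omega) = (-1) dx ∧ dy + (-3*x) dx ∧ dz + (6*y + 2) dy ∧ dz

For a 1-form omega = sum_i f_i dx_i, the exterior derivative is
  d(omega) = sum_{i < j} (∂f_j/∂x_i - ∂f_i/∂x_j) dx_i ∧ dx_j.
  coefficient of dx ∧ dy: ∂f_2/∂x - ∂f_1/∂y = ∂(-2*z)/∂x - ∂(2*x^2 + 3*x*z + y)/∂y = -1
  coefficient of dx ∧ dz: ∂f_3/∂x - ∂f_1/∂z = ∂(3*y^2)/∂x - ∂(2*x^2 + 3*x*z + y)/∂z = -3*x
  coefficient of dy ∧ dz: ∂f_3/∂y - ∂f_2/∂z = ∂(3*y^2)/∂y - ∂(-2*z)/∂z = 6*y + 2
Assembling: d(omega) = (-1) dx ∧ dy + (-3*x) dx ∧ dz + (6*y + 2) dy ∧ dz.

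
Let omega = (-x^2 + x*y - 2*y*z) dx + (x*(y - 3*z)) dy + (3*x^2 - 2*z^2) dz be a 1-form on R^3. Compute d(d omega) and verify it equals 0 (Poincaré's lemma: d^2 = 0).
d(d omega) = 0

Step 1: d omega = sum_{i<j} (∂f_j/∂x_i - ∂f_i/∂x_j) dx_i ∧ dx_j:
  coeff of dx ∧ dy: -x + y - z
  coeff of dx ∧ dz: 6*x + 2*y
  coeff of dy ∧ dz: 3*x
Step 2: Apply d again to each 2-form coefficient. The only possible 3-form in R^3 is dx ∧ dy ∧ dz, with coefficient
  ∂(coeff of dy∧dz)/∂x - ∂(coeff of dx∧dz)/∂y + ∂(coeff of dx∧dy)/∂z
  = ∂/∂x (3*x) - ∂/∂y (6*x + 2*y) + ∂/∂z (-x + y - z).
Each of these terms simplifies to sums of mixed partials that cancel in pairs. The result is 0 (by equality of mixed partials for smooth functions — Schwarz / Clairaut).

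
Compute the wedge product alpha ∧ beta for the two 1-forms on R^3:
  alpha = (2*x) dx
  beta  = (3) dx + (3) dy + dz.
alpha ∧ beta = (6*x) dx ∧ dy + (2*x) dx ∧ dz

Distribute the wedge, using dx_i ∧ dx_j = -dx_j ∧ dx_i and dx_i ∧ dx_i = 0. For each pair (i, j) with i < j, the coefficient of dx_i ∧ dx_j in alpha ∧ beta is (alpha_i * beta_j - alpha_j * beta_i). Collecting: alpha ∧ beta = (6*x) dx ∧ dy + (2*x) dx ∧ dz.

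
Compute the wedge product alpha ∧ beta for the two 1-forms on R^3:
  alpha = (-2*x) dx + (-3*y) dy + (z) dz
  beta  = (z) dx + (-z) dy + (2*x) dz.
alpha ∧ beta = (z*(2*x + 3*y)) dx ∧ dy + (-4*x^2 - z^2) dx ∧ dz + (-6*x*y + z^2) dy ∧ dz

Distribute the wedge, using dx_i ∧ dx_j = -dx_j ∧ dx_i and dx_i ∧ dx_i = 0. For each pair (i, j) with i < j, the coefficient of dx_i ∧ dx_j in alpha ∧ beta is (alpha_i * beta_j - alpha_j * beta_i). Collecting: alpha ∧ beta = (z*(2*x + 3*y)) dx ∧ dy + (-4*x^2 - z^2) dx ∧ dz + (-6*x*y + z^2) dy ∧ dz.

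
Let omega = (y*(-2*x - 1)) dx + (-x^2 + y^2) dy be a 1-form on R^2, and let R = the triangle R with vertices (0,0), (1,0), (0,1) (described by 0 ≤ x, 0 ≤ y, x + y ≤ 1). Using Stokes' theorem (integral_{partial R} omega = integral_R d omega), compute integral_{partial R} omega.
integral_(partial R) omega = 1/2

Stokes: integral_partial_R omega = integral_R d omega with d omega = (∂Q/∂x - ∂P/∂y) dx ∧ dy.
  ∂Q/∂x = -2*x
  ∂P/∂y = -2*x - 1
  integrand = ∂Q/∂x - ∂P/∂y = 1.
Integrating over R: integral_0^1 integral_0^{1-x} (1) dy dx = 1/2.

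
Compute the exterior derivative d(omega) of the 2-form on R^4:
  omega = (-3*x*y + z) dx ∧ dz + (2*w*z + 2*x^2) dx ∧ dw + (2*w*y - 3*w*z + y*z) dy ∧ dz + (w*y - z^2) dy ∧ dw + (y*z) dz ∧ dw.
d(omega) = (3*x) dx ∧ dy ∧ dz + (-2*w) dx ∧ dz ∧ dw + (2*y) dy ∧ dz ∧ dw

For a 2-form omega = sum_{i<j} g_{ij} dx_i ∧ dx_j, the exterior derivative is
  d(omega) = sum_{i<j} d(g_{ij}) ∧ dx_i ∧ dx_j = sum_{i<j, k} (∂g_{ij}/∂x_k) dx_k ∧ dx_i ∧ dx_j.
Expand each term, using dx_k ∧ dx_i ∧ dx_j = sgn(permutation) dx_{(a)} ∧ dx_{(b)} ∧ dx_{(c)} with (a < b < c) sorted:
  d(-3*x*y + z) includes (∂/∂y)(-3*x*y + z) dy = (-3*x) dy, which multiplied by dx ∧ dz gives (3*x) dx ∧ dy ∧ dz
  d(2*w*z + 2*x^2) includes (∂/∂z)(2*w*z + 2*x^2) dz = (2*w) dz, which multiplied by dx ∧ dw gives (-2*w) dx ∧ dz ∧ dw
  d(2*w*y - 3*w*z + y*z) includes (∂/∂w)(2*w*y - 3*w*z + y*z) dw = (2*y - 3*z) dw, which multiplied by dy ∧ dz gives (2*y - 3*z) dy ∧ dz ∧ dw
  d(w*y - z^2) includes (∂/∂z)(w*y - z^2) dz = (-2*z) dz, which multiplied by dy ∧ dw gives (2*z) dy ∧ dz ∧ dw
  d(y*z) includes (∂/∂y)(y*z) dy = (z) dy, which multiplied by dz ∧ dw gives (z) dy ∧ dz ∧ dw
Collecting like 3-forms: d(omega) = (3*x) dx ∧ dy ∧ dz + (-2*w) dx ∧ dz ∧ dw + (2*y) dy ∧ dz ∧ dw.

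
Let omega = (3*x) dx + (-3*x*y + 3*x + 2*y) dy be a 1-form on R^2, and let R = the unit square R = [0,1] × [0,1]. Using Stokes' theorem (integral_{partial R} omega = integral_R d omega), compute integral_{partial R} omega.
integral_(partial R) omega = 3/2

Stokes: integral_partial_R omega = integral_R d omega with d omega = (∂Q/∂x - ∂P/∂y) dx ∧ dy.
  ∂Q/∂x = 3 - 3*y
  ∂P/∂y = 0
  integrand = ∂Q/∂x - ∂P/∂y = 3 - 3*y.
Integrating over R: integral_0^1 integral_0^1 (3 - 3*y) dx dy = 3/2.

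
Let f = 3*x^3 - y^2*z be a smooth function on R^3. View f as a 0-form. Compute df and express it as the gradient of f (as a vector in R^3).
df = (9*x^2) dx + (-2*y*z) dy + (-y^2) dz; grad f = (9*x^2, -2*y*z, -y^2)

For a 0-form f, d f = (∂f/∂x) dx + (∂f/∂y) dy + (∂f/∂z) dz. The components of the vector representation are exactly the entries of grad f in Cartesian coordinates:
  ∂f/∂x = 9*x^2
  ∂f/∂y = -2*y*z
  ∂f/∂z = -y^2.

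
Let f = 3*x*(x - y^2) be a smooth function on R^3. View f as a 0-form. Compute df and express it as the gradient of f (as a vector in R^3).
df = (6*x - 3*y^2) dx + (-6*x*y) dy + (0) dz; grad f = (6*x - 3*y^2, -6*x*y, 0)

For a 0-form f, d f = (∂f/∂x) dx + (∂f/∂y) dy + (∂f/∂z) dz. The components of the vector representation are exactly the entries of grad f in Cartesian coordinates:
  ∂f/∂x = 6*x - 3*y^2
  ∂f/∂y = -6*x*y
  ∂f/∂z = 0.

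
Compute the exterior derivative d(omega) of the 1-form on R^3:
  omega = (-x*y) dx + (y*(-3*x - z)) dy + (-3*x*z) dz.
d(omega) = (x - 3*y) dx ∧ dy + (-3*z) dx ∧ dz + (y) dy ∧ dz

For a 1-form omega = sum_i f_i dx_i, the exterior derivative is
  d(omega) = sum_{i < j} (∂f_j/∂x_i - ∂f_i/∂x_j) dx_i ∧ dx_j.
  coefficient of dx ∧ dy: ∂f_2/∂x - ∂f_1/∂y = ∂(y*(-3*x - z))/∂x - ∂(-x*y)/∂y = x - 3*y
  coefficient of dx ∧ dz: ∂f_3/∂x - ∂f_1/∂z = ∂(-3*x*z)/∂x - ∂(-x*y)/∂z = -3*z
  coefficient of dy ∧ dz: ∂f_3/∂y - ∂f_2/∂z = ∂(-3*x*z)/∂y - ∂(y*(-3*x - z))/∂z = y
Assembling: d(omega) = (x - 3*y) dx ∧ dy + (-3*z) dx ∧ dz + (y) dy ∧ dz.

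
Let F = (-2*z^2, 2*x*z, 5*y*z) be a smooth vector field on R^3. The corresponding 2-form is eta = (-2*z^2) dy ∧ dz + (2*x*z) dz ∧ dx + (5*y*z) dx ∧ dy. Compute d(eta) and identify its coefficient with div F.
d(eta) = (5*y) dx ∧ dy ∧ dz; div F = 5*y

For a 2-form in R^3 of the form above, applying d gives a 3-form with coefficient ∂P/∂x + ∂Q/∂y + ∂R/∂z:
  ∂P/∂x = 0
  ∂Q/∂y = 0
  ∂R/∂z = 5*y
Sum = 5*y, which is exactly div F.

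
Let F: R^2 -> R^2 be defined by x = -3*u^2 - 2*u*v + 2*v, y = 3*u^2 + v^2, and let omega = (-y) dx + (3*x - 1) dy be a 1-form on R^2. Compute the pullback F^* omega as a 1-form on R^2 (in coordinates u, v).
F^* omega = (-36*u^3 - 30*u^2*v + 6*u*v^2 + 36*u*v - 6*u + 2*v^3) du + (6*u^3 - 18*u^2*v - 6*u^2 - 10*u*v^2 + 10*v^2 - 2*v) dv

Using F^*(f dg) = (f ∘ F) d(g ∘ F), substitute each coordinate x_i by F_i(u, v) in f_i, and replace dx_i by d F_i = (∂F_i/∂u) du + (∂F_i/∂v) dv.
  For the x component: f_1(F) = -3*u^2 - v^2; d F_1 = (-6*u - 2*v) du + (2 - 2*u) dv
  For the y component: f_2(F) = -9*u^2 - 6*u*v + 6*v - 1; d F_2 = (6*u) du + (2*v) dv
Combining and collecting du, dv coefficients:
  coeff of du: -36*u^3 - 30*u^2*v + 6*u*v^2 + 36*u*v - 6*u + 2*v^3
  coeff of dv: 6*u^3 - 18*u^2*v - 6*u^2 - 10*u*v^2 + 10*v^2 - 2*v
F^* omega = (-36*u^3 - 30*u^2*v + 6*u*v^2 + 36*u*v - 6*u + 2*v^3) du + (6*u^3 - 18*u^2*v - 6*u^2 - 10*u*v^2 + 10*v^2 - 2*v) dv.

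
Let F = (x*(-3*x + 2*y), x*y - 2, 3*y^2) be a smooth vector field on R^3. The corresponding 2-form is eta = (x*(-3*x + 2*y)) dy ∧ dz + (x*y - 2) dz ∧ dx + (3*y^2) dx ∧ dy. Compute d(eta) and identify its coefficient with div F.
d(eta) = (-5*x + 2*y) dx ∧ dy ∧ dz; div F = -5*x + 2*y

For a 2-form in R^3 of the form above, applying d gives a 3-form with coefficient ∂P/∂x + ∂Q/∂y + ∂R/∂z:
  ∂P/∂x = -6*x + 2*y
  ∂Q/∂y = x
  ∂R/∂z = 0
Sum = -5*x + 2*y, which is exactly div F.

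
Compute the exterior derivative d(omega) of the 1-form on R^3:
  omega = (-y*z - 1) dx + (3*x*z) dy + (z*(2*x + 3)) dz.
d(omega) = (4*z) dx ∧ dy + (y + 2*z) dx ∧ dz + (-3*x) dy ∧ dz

For a 1-form omega = sum_i f_i dx_i, the exterior derivative is
  d(omega) = sum_{i < j} (∂f_j/∂x_i - ∂f_i/∂x_j) dx_i ∧ dx_j.
  coefficient of dx ∧ dy: ∂f_2/∂x - ∂f_1/∂y = ∂(3*x*z)/∂x - ∂(-y*z - 1)/∂y = 4*z
  coefficient of dx ∧ dz: ∂f_3/∂x - ∂f_1/∂z = ∂(z*(2*x + 3))/∂x - ∂(-y*z - 1)/∂z = y + 2*z
  coefficient of dy ∧ dz: ∂f_3/∂y - ∂f_2/∂z = ∂(z*(2*x + 3))/∂y - ∂(3*x*z)/∂z = -3*x
Assembling: d(omega) = (4*z) dx ∧ dy + (y + 2*z) dx ∧ dz + (-3*x) dy ∧ dz.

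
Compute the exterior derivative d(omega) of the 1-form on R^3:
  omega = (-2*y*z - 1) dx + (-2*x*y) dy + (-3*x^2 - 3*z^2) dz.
d(omega) = (-2*y + 2*z) dx ∧ dy + (-6*x + 2*y) dx ∧ dz

For a 1-form omega = sum_i f_i dx_i, the exterior derivative is
  d(omega) = sum_{i < j} (∂f_j/∂x_i - ∂f_i/∂x_j) dx_i ∧ dx_j.
  coefficient of dx ∧ dy: ∂f_2/∂x - ∂f_1/∂y = ∂(-2*x*y)/∂x - ∂(-2*y*z - 1)/∂y = -2*y + 2*z
  coefficient of dx ∧ dz: ∂f_3/∂x - ∂f_1/∂z = ∂(-3*x^2 - 3*z^2)/∂x - ∂(-2*y*z - 1)/∂z = -6*x + 2*y
Assembling: d(omega) = (-2*y + 2*z) dx ∧ dy + (-6*x + 2*y) dx ∧ dz.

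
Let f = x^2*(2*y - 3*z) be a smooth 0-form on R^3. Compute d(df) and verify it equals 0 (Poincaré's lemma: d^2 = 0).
d(df) = 0

Step 1: df = sum_i (∂f/∂x_i) dx_i = (2*x*(2*y - 3*z)) dx + (2*x^2) dy + (-3*x^2) dz.
Step 2: Apply d again. Using the 1-form formula, the coefficient of dx ∧ dy in d(df) is ∂^2 f/∂x ∂y - ∂^2 f/∂y ∂x = (4*x) - (4*x) = 0 (equality of mixed partials for smooth f).
Similarly for dx ∧ dz and dy ∧ dz — all coefficients vanish. So d(df) = 0.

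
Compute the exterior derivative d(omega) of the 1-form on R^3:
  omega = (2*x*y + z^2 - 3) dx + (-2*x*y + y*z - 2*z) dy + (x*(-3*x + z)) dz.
d(omega) = (-2*x - 2*y) dx ∧ dy + (-6*x - z) dx ∧ dz + (2 - y) dy ∧ dz

For a 1-form omega = sum_i f_i dx_i, the exterior derivative is
  d(omega) = sum_{i < j} (∂f_j/∂x_i - ∂f_i/∂x_j) dx_i ∧ dx_j.
  coefficient of dx ∧ dy: ∂f_2/∂x - ∂f_1/∂y = ∂(-2*x*y + y*z - 2*z)/∂x - ∂(2*x*y + z^2 - 3)/∂y = -2*x - 2*y
  coefficient of dx ∧ dz: ∂f_3/∂x - ∂f_1/∂z = ∂(x*(-3*x + z))/∂x - ∂(2*x*y + z^2 - 3)/∂z = -6*x - z
  coefficient of dy ∧ dz: ∂f_3/∂y - ∂f_2/∂z = ∂(x*(-3*x + z))/∂y - ∂(-2*x*y + y*z - 2*z)/∂z = 2 - y
Assembling: d(omega) = (-2*x - 2*y) dx ∧ dy + (-6*x - z) dx ∧ dz + (2 - y) dy ∧ dz.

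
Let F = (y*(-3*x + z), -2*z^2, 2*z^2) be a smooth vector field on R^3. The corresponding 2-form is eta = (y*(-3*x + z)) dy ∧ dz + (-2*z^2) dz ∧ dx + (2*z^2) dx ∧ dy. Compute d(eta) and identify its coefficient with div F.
d(eta) = (-3*y + 4*z) dx ∧ dy ∧ dz; div F = -3*y + 4*z

For a 2-form in R^3 of the form above, applying d gives a 3-form with coefficient ∂P/∂x + ∂Q/∂y + ∂R/∂z:
  ∂P/∂x = -3*y
  ∂Q/∂y = 0
  ∂R/∂z = 4*z
Sum = -3*y + 4*z, which is exactly div F.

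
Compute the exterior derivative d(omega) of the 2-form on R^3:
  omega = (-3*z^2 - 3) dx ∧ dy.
d(omega) = (-6*z) dx ∧ dy ∧ dz

For a 2-form omega = sum_{i<j} g_{ij} dx_i ∧ dx_j, the exterior derivative is
  d(omega) = sum_{i<j} d(g_{ij}) ∧ dx_i ∧ dx_j = sum_{i<j, k} (∂g_{ij}/∂x_k) dx_k ∧ dx_i ∧ dx_j.
Expand each term, using dx_k ∧ dx_i ∧ dx_j = sgn(permutation) dx_{(a)} ∧ dx_{(b)} ∧ dx_{(c)} with (a < b < c) sorted:
  d(-3*z^2 - 3) includes (∂/∂z)(-3*z^2 - 3) dz = (-6*z) dz, which multiplied by dx ∧ dy gives (-6*z) dx ∧ dy ∧ dz
Collecting like 3-forms: d(omega) = (-6*z) dx ∧ dy ∧ dz.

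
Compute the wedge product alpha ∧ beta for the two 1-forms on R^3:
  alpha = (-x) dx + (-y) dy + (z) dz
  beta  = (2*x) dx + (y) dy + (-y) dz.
alpha ∧ beta = (x*y) dx ∧ dy + (x*(y - 2*z)) dx ∧ dz + (y*(y - z)) dy ∧ dz

Distribute the wedge, using dx_i ∧ dx_j = -dx_j ∧ dx_i and dx_i ∧ dx_i = 0. For each pair (i, j) with i < j, the coefficient of dx_i ∧ dx_j in alpha ∧ beta is (alpha_i * beta_j - alpha_j * beta_i). Collecting: alpha ∧ beta = (x*y) dx ∧ dy + (x*(y - 2*z)) dx ∧ dz + (y*(y - z)) dy ∧ dz.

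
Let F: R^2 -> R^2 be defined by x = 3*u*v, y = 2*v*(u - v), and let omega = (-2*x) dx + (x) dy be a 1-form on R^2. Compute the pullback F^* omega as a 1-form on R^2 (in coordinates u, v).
F^* omega = (-12*u*v^2) du + (12*u*v*(-u - v)) dv

Using F^*(f dg) = (f ∘ F) d(g ∘ F), substitute each coordinate x_i by F_i(u, v) in f_i, and replace dx_i by d F_i = (∂F_i/∂u) du + (∂F_i/∂v) dv.
  For the x component: f_1(F) = -6*u*v; d F_1 = (3*v) du + (3*u) dv
  For the y component: f_2(F) = 3*u*v; d F_2 = (2*v) du + (2*u - 4*v) dv
Combining and collecting du, dv coefficients:
  coeff of du: -12*u*v^2
  coeff of dv: 12*u*v*(-u - v)
F^* omega = (-12*u*v^2) du + (12*u*v*(-u - v)) dv.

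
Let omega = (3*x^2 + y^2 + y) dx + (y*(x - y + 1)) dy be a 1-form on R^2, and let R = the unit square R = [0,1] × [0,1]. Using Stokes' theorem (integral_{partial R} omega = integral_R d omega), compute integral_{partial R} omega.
integral_(partial R) omega = -3/2

Stokes: integral_partial_R omega = integral_R d omega with d omega = (∂Q/∂x - ∂P/∂y) dx ∧ dy.
  ∂Q/∂x = y
  ∂P/∂y = 2*y + 1
  integrand = ∂Q/∂x - ∂P/∂y = -y - 1.
Integrating over R: integral_0^1 integral_0^1 (-y - 1) dx dy = -3/2.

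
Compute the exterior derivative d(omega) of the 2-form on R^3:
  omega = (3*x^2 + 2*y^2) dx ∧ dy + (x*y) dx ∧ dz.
d(omega) = (-x) dx ∧ dy ∧ dz

For a 2-form omega = sum_{i<j} g_{ij} dx_i ∧ dx_j, the exterior derivative is
  d(omega) = sum_{i<j} d(g_{ij}) ∧ dx_i ∧ dx_j = sum_{i<j, k} (∂g_{ij}/∂x_k) dx_k ∧ dx_i ∧ dx_j.
Expand each term, using dx_k ∧ dx_i ∧ dx_j = sgn(permutation) dx_{(a)} ∧ dx_{(b)} ∧ dx_{(c)} with (a < b < c) sorted:
  d(x*y) includes (∂/∂y)(x*y) dy = (x) dy, which multiplied by dx ∧ dz gives (-x) dx ∧ dy ∧ dz
Collecting like 3-forms: d(omega) = (-x) dx ∧ dy ∧ dz.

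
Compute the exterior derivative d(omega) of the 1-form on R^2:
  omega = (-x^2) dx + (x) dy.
d(omega) = (1) dx ∧ dy

For a 1-form omega = sum_i f_i dx_i, the exterior derivative is
  d(omega) = sum_{i < j} (∂f_j/∂x_i - ∂f_i/∂x_j) dx_i ∧ dx_j.
  coefficient of dx ∧ dy: ∂f_2/∂x - ∂f_1/∂y = ∂(x)/∂x - ∂(-x^2)/∂y = 1
Assembling: d(omega) = (1) dx ∧ dy.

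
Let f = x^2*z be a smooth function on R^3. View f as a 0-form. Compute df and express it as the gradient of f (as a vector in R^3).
df = (2*x*z) dx + (0) dy + (x^2) dz; grad f = (2*x*z, 0, x^2)

For a 0-form f, d f = (∂f/∂x) dx + (∂f/∂y) dy + (∂f/∂z) dz. The components of the vector representation are exactly the entries of grad f in Cartesian coordinates:
  ∂f/∂x = 2*x*z
  ∂f/∂y = 0
  ∂f/∂z = x^2.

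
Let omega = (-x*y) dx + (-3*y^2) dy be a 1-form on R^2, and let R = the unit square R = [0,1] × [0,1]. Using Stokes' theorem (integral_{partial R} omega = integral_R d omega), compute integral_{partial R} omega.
integral_(partial R) omega = 1/2

Stokes: integral_partial_R omega = integral_R d omega with d omega = (∂Q/∂x - ∂P/∂y) dx ∧ dy.
  ∂Q/∂x = 0
  ∂P/∂y = -x
  integrand = ∂Q/∂x - ∂P/∂y = x.
Integrating over R: integral_0^1 integral_0^1 (x) dx dy = 1/2.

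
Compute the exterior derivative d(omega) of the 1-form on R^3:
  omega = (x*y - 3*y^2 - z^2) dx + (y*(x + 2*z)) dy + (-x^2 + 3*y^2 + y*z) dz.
d(omega) = (-x + 7*y) dx ∧ dy + (-2*x + 2*z) dx ∧ dz + (4*y + z) dy ∧ dz

For a 1-form omega = sum_i f_i dx_i, the exterior derivative is
  d(omega) = sum_{i < j} (∂f_j/∂x_i - ∂f_i/∂x_j) dx_i ∧ dx_j.
  coefficient of dx ∧ dy: ∂f_2/∂x - ∂f_1/∂y = ∂(y*(x + 2*z))/∂x - ∂(x*y - 3*y^2 - z^2)/∂y = -x + 7*y
  coefficient of dx ∧ dz: ∂f_3/∂x - ∂f_1/∂z = ∂(-x^2 + 3*y^2 + y*z)/∂x - ∂(x*y - 3*y^2 - z^2)/∂z = -2*x + 2*z
  coefficient of dy ∧ dz: ∂f_3/∂y - ∂f_2/∂z = ∂(-x^2 + 3*y^2 + y*z)/∂y - ∂(y*(x + 2*z))/∂z = 4*y + z
Assembling: d(omega) = (-x + 7*y) dx ∧ dy + (-2*x + 2*z) dx ∧ dz + (4*y + z) dy ∧ dz.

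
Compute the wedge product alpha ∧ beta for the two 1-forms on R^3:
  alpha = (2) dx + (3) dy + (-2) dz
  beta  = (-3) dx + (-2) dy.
alpha ∧ beta = (5) dx ∧ dy + (-6) dx ∧ dz + (-4) dy ∧ dz

Distribute the wedge, using dx_i ∧ dx_j = -dx_j ∧ dx_i and dx_i ∧ dx_i = 0. For each pair (i, j) with i < j, the coefficient of dx_i ∧ dx_j in alpha ∧ beta is (alpha_i * beta_j - alpha_j * beta_i). Collecting: alpha ∧ beta = (5) dx ∧ dy + (-6) dx ∧ dz + (-4) dy ∧ dz.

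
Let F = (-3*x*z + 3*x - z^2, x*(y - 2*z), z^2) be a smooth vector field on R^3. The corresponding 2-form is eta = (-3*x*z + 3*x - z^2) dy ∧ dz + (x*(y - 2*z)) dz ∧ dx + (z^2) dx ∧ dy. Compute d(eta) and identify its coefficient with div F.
d(eta) = (x - z + 3) dx ∧ dy ∧ dz; div F = x - z + 3

For a 2-form in R^3 of the form above, applying d gives a 3-form with coefficient ∂P/∂x + ∂Q/∂y + ∂R/∂z:
  ∂P/∂x = 3 - 3*z
  ∂Q/∂y = x
  ∂R/∂z = 2*z
Sum = x - z + 3, which is exactly div F.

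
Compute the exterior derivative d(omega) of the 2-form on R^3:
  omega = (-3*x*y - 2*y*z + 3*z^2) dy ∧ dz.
d(omega) = (-3*y) dx ∧ dy ∧ dz

For a 2-form omega = sum_{i<j} g_{ij} dx_i ∧ dx_j, the exterior derivative is
  d(omega) = sum_{i<j} d(g_{ij}) ∧ dx_i ∧ dx_j = sum_{i<j, k} (∂g_{ij}/∂x_k) dx_k ∧ dx_i ∧ dx_j.
Expand each term, using dx_k ∧ dx_i ∧ dx_j = sgn(permutation) dx_{(a)} ∧ dx_{(b)} ∧ dx_{(c)} with (a < b < c) sorted:
  d(-3*x*y - 2*y*z + 3*z^2) includes (∂/∂x)(-3*x*y - 2*y*z + 3*z^2) dx = (-3*y) dx, which multiplied by dy ∧ dz gives (-3*y) dx ∧ dy ∧ dz
Collecting like 3-forms: d(omega) = (-3*y) dx ∧ dy ∧ dz.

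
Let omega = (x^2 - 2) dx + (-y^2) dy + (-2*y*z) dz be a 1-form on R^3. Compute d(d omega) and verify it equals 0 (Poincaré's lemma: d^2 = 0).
d(d omega) = 0

Step 1: d omega = sum_{i<j} (∂f_j/∂x_i - ∂f_i/∂x_j) dx_i ∧ dx_j:
  coeff of dx ∧ dy: 0
  coeff of dx ∧ dz: 0
  coeff of dy ∧ dz: -2*z
Step 2: Apply d again to each 2-form coefficient. The only possible 3-form in R^3 is dx ∧ dy ∧ dz, with coefficient
  ∂(coeff of dy∧dz)/∂x - ∂(coeff of dx∧dz)/∂y + ∂(coeff of dx∧dy)/∂z
  = ∂/∂x (-2*z) - ∂/∂y (0) + ∂/∂z (0).
Each of these terms simplifies to sums of mixed partials that cancel in pairs. The result is 0 (by equality of mixed partials for smooth functions — Schwarz / Clairaut).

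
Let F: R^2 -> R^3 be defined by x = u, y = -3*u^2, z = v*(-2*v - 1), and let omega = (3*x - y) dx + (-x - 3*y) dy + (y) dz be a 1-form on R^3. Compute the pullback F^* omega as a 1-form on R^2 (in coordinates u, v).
F^* omega = (3*u*(-18*u^2 + 3*u + 1)) du + (u^2*(12*v + 3)) dv

Using F^*(f dg) = (f ∘ F) d(g ∘ F), substitute each coordinate x_i by F_i(u, v) in f_i, and replace dx_i by d F_i = (∂F_i/∂u) du + (∂F_i/∂v) dv.
  For the x component: f_1(F) = 3*u*(u + 1); d F_1 = (1) du + (0) dv
  For the y component: f_2(F) = u*(9*u - 1); d F_2 = (-6*u) du + (0) dv
  For the z component: f_3(F) = -3*u^2; d F_3 = (0) du + (-4*v - 1) dv
Combining and collecting du, dv coefficients:
  coeff of du: 3*u*(-18*u^2 + 3*u + 1)
  coeff of dv: u^2*(12*v + 3)
F^* omega = (3*u*(-18*u^2 + 3*u + 1)) du + (u^2*(12*v + 3)) dv.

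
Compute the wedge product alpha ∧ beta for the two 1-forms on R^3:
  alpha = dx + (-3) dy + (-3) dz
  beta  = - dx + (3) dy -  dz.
alpha ∧ beta = (-4) dx ∧ dz + (12) dy ∧ dz

Distribute the wedge, using dx_i ∧ dx_j = -dx_j ∧ dx_i and dx_i ∧ dx_i = 0. For each pair (i, j) with i < j, the coefficient of dx_i ∧ dx_j in alpha ∧ beta is (alpha_i * beta_j - alpha_j * beta_i). Collecting: alpha ∧ beta = (-4) dx ∧ dz + (12) dy ∧ dz.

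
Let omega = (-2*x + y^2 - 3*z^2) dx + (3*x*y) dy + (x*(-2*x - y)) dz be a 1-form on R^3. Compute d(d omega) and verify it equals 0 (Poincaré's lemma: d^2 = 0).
d(d omega) = 0

Step 1: d omega = sum_{i<j} (∂f_j/∂x_i - ∂f_i/∂x_j) dx_i ∧ dx_j:
  coeff of dx ∧ dy: y
  coeff of dx ∧ dz: -4*x - y + 6*z
  coeff of dy ∧ dz: -x
Step 2: Apply d again to each 2-form coefficient. The only possible 3-form in R^3 is dx ∧ dy ∧ dz, with coefficient
  ∂(coeff of dy∧dz)/∂x - ∂(coeff of dx∧dz)/∂y + ∂(coeff of dx∧dy)/∂z
  = ∂/∂x (-x) - ∂/∂y (-4*x - y + 6*z) + ∂/∂z (y).
Each of these terms simplifies to sums of mixed partials that cancel in pairs. The result is 0 (by equality of mixed partials for smooth functions — Schwarz / Clairaut).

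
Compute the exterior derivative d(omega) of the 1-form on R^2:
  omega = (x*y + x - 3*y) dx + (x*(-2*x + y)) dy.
d(omega) = (-5*x + y + 3) dx ∧ dy

For a 1-form omega = sum_i f_i dx_i, the exterior derivative is
  d(omega) = sum_{i < j} (∂f_j/∂x_i - ∂f_i/∂x_j) dx_i ∧ dx_j.
  coefficient of dx ∧ dy: ∂f_2/∂x - ∂f_1/∂y = ∂(x*(-2*x + y))/∂x - ∂(x*y + x - 3*y)/∂y = -5*x + y + 3
Assembling: d(omega) = (-5*x + y + 3) dx ∧ dy.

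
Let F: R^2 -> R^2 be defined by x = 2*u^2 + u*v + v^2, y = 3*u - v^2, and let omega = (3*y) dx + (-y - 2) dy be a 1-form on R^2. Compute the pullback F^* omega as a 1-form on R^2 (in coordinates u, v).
F^* omega = (36*u^2 - 12*u*v^2 + 9*u*v - 9*u - 3*v^3 + 3*v^2 - 6) du + (9*u^2 - 3*u*v^2 + 24*u*v - 8*v^3 + 4*v) dv

Using F^*(f dg) = (f ∘ F) d(g ∘ F), substitute each coordinate x_i by F_i(u, v) in f_i, and replace dx_i by d F_i = (∂F_i/∂u) du + (∂F_i/∂v) dv.
  For the x component: f_1(F) = 9*u - 3*v^2; d F_1 = (4*u + v) du + (u + 2*v) dv
  For the y component: f_2(F) = -3*u + v^2 - 2; d F_2 = (3) du + (-2*v) dv
Combining and collecting du, dv coefficients:
  coeff of du: 36*u^2 - 12*u*v^2 + 9*u*v - 9*u - 3*v^3 + 3*v^2 - 6
  coeff of dv: 9*u^2 - 3*u*v^2 + 24*u*v - 8*v^3 + 4*v
F^* omega = (36*u^2 - 12*u*v^2 + 9*u*v - 9*u - 3*v^3 + 3*v^2 - 6) du + (9*u^2 - 3*u*v^2 + 24*u*v - 8*v^3 + 4*v) dv.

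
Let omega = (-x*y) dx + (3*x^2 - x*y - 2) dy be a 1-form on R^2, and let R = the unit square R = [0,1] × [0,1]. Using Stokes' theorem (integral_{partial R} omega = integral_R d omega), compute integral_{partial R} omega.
integral_(partial R) omega = 3

Stokes: integral_partial_R omega = integral_R d omega with d omega = (∂Q/∂x - ∂P/∂y) dx ∧ dy.
  ∂Q/∂x = 6*x - y
  ∂P/∂y = -x
  integrand = ∂Q/∂x - ∂P/∂y = 7*x - y.
Integrating over R: integral_0^1 integral_0^1 (7*x - y) dx dy = 3.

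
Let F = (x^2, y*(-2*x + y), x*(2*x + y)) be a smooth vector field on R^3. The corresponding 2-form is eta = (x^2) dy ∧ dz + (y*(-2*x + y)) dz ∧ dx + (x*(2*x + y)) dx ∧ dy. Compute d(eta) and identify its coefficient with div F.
d(eta) = (2*y) dx ∧ dy ∧ dz; div F = 2*y

For a 2-form in R^3 of the form above, applying d gives a 3-form with coefficient ∂P/∂x + ∂Q/∂y + ∂R/∂z:
  ∂P/∂x = 2*x
  ∂Q/∂y = -2*x + 2*y
  ∂R/∂z = 0
Sum = 2*y, which is exactly div F.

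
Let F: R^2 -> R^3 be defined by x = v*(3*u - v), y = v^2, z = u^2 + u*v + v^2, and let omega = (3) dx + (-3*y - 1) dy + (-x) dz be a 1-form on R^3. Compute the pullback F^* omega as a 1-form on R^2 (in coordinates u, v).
F^* omega = (v*(-6*u^2 - u*v + v^2 + 9)) du + (-3*u^2*v - 5*u*v^2 + 9*u - 4*v^3 - 8*v) dv

Using F^*(f dg) = (f ∘ F) d(g ∘ F), substitute each coordinate x_i by F_i(u, v) in f_i, and replace dx_i by d F_i = (∂F_i/∂u) du + (∂F_i/∂v) dv.
  For the x component: f_1(F) = 3; d F_1 = (3*v) du + (3*u - 2*v) dv
  For the y component: f_2(F) = -3*v^2 - 1; d F_2 = (0) du + (2*v) dv
  For the z component: f_3(F) = v*(-3*u + v); d F_3 = (2*u + v) du + (u + 2*v) dv
Combining and collecting du, dv coefficients:
  coeff of du: v*(-6*u^2 - u*v + v^2 + 9)
  coeff of dv: -3*u^2*v - 5*u*v^2 + 9*u - 4*v^3 - 8*v
F^* omega = (v*(-6*u^2 - u*v + v^2 + 9)) du + (-3*u^2*v - 5*u*v^2 + 9*u - 4*v^3 - 8*v) dv.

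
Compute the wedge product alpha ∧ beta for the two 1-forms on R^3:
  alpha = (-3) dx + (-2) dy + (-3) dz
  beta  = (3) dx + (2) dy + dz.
alpha ∧ beta = (6) dx ∧ dz + (4) dy ∧ dz

Distribute the wedge, using dx_i ∧ dx_j = -dx_j ∧ dx_i and dx_i ∧ dx_i = 0. For each pair (i, j) with i < j, the coefficient of dx_i ∧ dx_j in alpha ∧ beta is (alpha_i * beta_j - alpha_j * beta_i). Collecting: alpha ∧ beta = (6) dx ∧ dz + (4) dy ∧ dz.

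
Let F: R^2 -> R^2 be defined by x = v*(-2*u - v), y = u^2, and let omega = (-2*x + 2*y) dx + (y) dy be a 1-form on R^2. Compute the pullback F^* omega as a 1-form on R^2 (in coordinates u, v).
F^* omega = (2*u^3 - 4*u^2*v - 8*u*v^2 - 4*v^3) du + (-4*u^3 - 12*u^2*v - 12*u*v^2 - 4*v^3) dv

Using F^*(f dg) = (f ∘ F) d(g ∘ F), substitute each coordinate x_i by F_i(u, v) in f_i, and replace dx_i by d F_i = (∂F_i/∂u) du + (∂F_i/∂v) dv.
  For the x component: f_1(F) = 2*u^2 + 4*u*v + 2*v^2; d F_1 = (-2*v) du + (-2*u - 2*v) dv
  For the y component: f_2(F) = u^2; d F_2 = (2*u) du + (0) dv
Combining and collecting du, dv coefficients:
  coeff of du: 2*u^3 - 4*u^2*v - 8*u*v^2 - 4*v^3
  coeff of dv: -4*u^3 - 12*u^2*v - 12*u*v^2 - 4*v^3
F^* omega = (2*u^3 - 4*u^2*v - 8*u*v^2 - 4*v^3) du + (-4*u^3 - 12*u^2*v - 12*u*v^2 - 4*v^3) dv.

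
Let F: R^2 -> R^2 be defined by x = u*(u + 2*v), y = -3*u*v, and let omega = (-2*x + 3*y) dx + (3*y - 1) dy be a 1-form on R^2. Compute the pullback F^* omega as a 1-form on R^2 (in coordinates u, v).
F^* omega = (-4*u^3 - 30*u^2*v + u*v^2 + 3*v) du + (u*(-4*u^2 + u*v + 3)) dv

Using F^*(f dg) = (f ∘ F) d(g ∘ F), substitute each coordinate x_i by F_i(u, v) in f_i, and replace dx_i by d F_i = (∂F_i/∂u) du + (∂F_i/∂v) dv.
  For the x component: f_1(F) = u*(-2*u - 13*v); d F_1 = (2*u + 2*v) du + (2*u) dv
  For the y component: f_2(F) = -9*u*v - 1; d F_2 = (-3*v) du + (-3*u) dv
Combining and collecting du, dv coefficients:
  coeff of du: -4*u^3 - 30*u^2*v + u*v^2 + 3*v
  coeff of dv: u*(-4*u^2 + u*v + 3)
F^* omega = (-4*u^3 - 30*u^2*v + u*v^2 + 3*v) du + (u*(-4*u^2 + u*v + 3)) dv.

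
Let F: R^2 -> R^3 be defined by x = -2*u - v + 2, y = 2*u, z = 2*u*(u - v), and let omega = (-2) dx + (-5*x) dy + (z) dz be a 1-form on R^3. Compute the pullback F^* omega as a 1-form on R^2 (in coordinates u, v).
F^* omega = (8*u^3 - 12*u^2*v + 4*u*v^2 + 20*u + 10*v - 16) du + (-4*u^3 + 4*u^2*v + 2) dv

Using F^*(f dg) = (f ∘ F) d(g ∘ F), substitute each coordinate x_i by F_i(u, v) in f_i, and replace dx_i by d F_i = (∂F_i/∂u) du + (∂F_i/∂v) dv.
  For the x component: f_1(F) = -2; d F_1 = (-2) du + (-1) dv
  For the y component: f_2(F) = 10*u + 5*v - 10; d F_2 = (2) du + (0) dv
  For the z component: f_3(F) = 2*u*(u - v); d F_3 = (4*u - 2*v) du + (-2*u) dv
Combining and collecting du, dv coefficients:
  coeff of du: 8*u^3 - 12*u^2*v + 4*u*v^2 + 20*u + 10*v - 16
  coeff of dv: -4*u^3 + 4*u^2*v + 2
F^* omega = (8*u^3 - 12*u^2*v + 4*u*v^2 + 20*u + 10*v - 16) du + (-4*u^3 + 4*u^2*v + 2) dv.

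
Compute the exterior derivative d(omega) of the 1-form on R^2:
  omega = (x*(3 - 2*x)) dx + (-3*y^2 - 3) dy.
d(omega) = 0

For a 1-form omega = sum_i f_i dx_i, the exterior derivative is
  d(omega) = sum_{i < j} (∂f_j/∂x_i - ∂f_i/∂x_j) dx_i ∧ dx_j.

Assembling: d(omega) = 0.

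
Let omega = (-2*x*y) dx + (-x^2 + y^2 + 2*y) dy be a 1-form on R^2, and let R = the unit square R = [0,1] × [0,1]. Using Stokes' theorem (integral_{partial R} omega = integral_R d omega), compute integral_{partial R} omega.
integral_(partial R) omega = 0

Stokes: integral_partial_R omega = integral_R d omega with d omega = (∂Q/∂x - ∂P/∂y) dx ∧ dy.
  ∂Q/∂x = -2*x
  ∂P/∂y = -2*x
  integrand = ∂Q/∂x - ∂P/∂y = 0.
Integrating over R: integral_0^1 integral_0^1 (0) dx dy = 0.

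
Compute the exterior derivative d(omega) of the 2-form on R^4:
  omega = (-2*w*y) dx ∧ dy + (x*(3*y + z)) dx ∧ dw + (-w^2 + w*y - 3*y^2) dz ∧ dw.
d(omega) = (-3*x - 2*y) dx ∧ dy ∧ dw + (-x) dx ∧ dz ∧ dw + (w - 6*y) dy ∧ dz ∧ dw

For a 2-form omega = sum_{i<j} g_{ij} dx_i ∧ dx_j, the exterior derivative is
  d(omega) = sum_{i<j} d(g_{ij}) ∧ dx_i ∧ dx_j = sum_{i<j, k} (∂g_{ij}/∂x_k) dx_k ∧ dx_i ∧ dx_j.
Expand each term, using dx_k ∧ dx_i ∧ dx_j = sgn(permutation) dx_{(a)} ∧ dx_{(b)} ∧ dx_{(c)} with (a < b < c) sorted:
  d(-2*w*y) includes (∂/∂w)(-2*w*y) dw = (-2*y) dw, which multiplied by dx ∧ dy gives (-2*y) dx ∧ dy ∧ dw
  d(x*(3*y + z)) includes (∂/∂y)(x*(3*y + z)) dy = (3*x) dy, which multiplied by dx ∧ dw gives (-3*x) dx ∧ dy ∧ dw
  d(x*(3*y + z)) includes (∂/∂z)(x*(3*y + z)) dz = (x) dz, which multiplied by dx ∧ dw gives (-x) dx ∧ dz ∧ dw
  d(-w^2 + w*y - 3*y^2) includes (∂/∂y)(-w^2 + w*y - 3*y^2) dy = (w - 6*y) dy, which multiplied by dz ∧ dw gives (w - 6*y) dy ∧ dz ∧ dw
Collecting like 3-forms: d(omega) = (-3*x - 2*y) dx ∧ dy ∧ dw + (-x) dx ∧ dz ∧ dw + (w - 6*y) dy ∧ dz ∧ dw.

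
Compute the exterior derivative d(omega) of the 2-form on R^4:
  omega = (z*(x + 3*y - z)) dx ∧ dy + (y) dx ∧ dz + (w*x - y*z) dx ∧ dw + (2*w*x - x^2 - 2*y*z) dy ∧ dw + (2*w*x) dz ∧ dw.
d(omega) = (x + 3*y - 2*z - 1) dx ∧ dy ∧ dz + (2*w - 2*x + z) dx ∧ dy ∧ dw + (2*w + y) dx ∧ dz ∧ dw + (2*y) dy ∧ dz ∧ dw

For a 2-form omega = sum_{i<j} g_{ij} dx_i ∧ dx_j, the exterior derivative is
  d(omega) = sum_{i<j} d(g_{ij}) ∧ dx_i ∧ dx_j = sum_{i<j, k} (∂g_{ij}/∂x_k) dx_k ∧ dx_i ∧ dx_j.
Expand each term, using dx_k ∧ dx_i ∧ dx_j = sgn(permutation) dx_{(a)} ∧ dx_{(b)} ∧ dx_{(c)} with (a < b < c) sorted:
  d(z*(x + 3*y - z)) includes (∂/∂z)(z*(x + 3*y - z)) dz = (x + 3*y - 2*z) dz, which multiplied by dx ∧ dy gives (x + 3*y - 2*z) dx ∧ dy ∧ dz
  d(y) includes (∂/∂y)(y) dy = (1) dy, which multiplied by dx ∧ dz gives (-1) dx ∧ dy ∧ dz
  d(w*x - y*z) includes (∂/∂y)(w*x - y*z) dy = (-z) dy, which multiplied by dx ∧ dw gives (z) dx ∧ dy ∧ dw
  d(w*x - y*z) includes (∂/∂z)(w*x - y*z) dz = (-y) dz, which multiplied by dx ∧ dw gives (y) dx ∧ dz ∧ dw
  d(2*w*x - x^2 - 2*y*z) includes (∂/∂x)(2*w*x - x^2 - 2*y*z) dx = (2*w - 2*x) dx, which multiplied by dy ∧ dw gives (2*w - 2*x) dx ∧ dy ∧ dw
  d(2*w*x - x^2 - 2*y*z) includes (∂/∂z)(2*w*x - x^2 - 2*y*z) dz = (-2*y) dz, which multiplied by dy ∧ dw gives (2*y) dy ∧ dz ∧ dw
  d(2*w*x) includes (∂/∂x)(2*w*x) dx = (2*w) dx, which multiplied by dz ∧ dw gives (2*w) dx ∧ dz ∧ dw
Collecting like 3-forms: d(omega) = (x + 3*y - 2*z - 1) dx ∧ dy ∧ dz + (2*w - 2*x + z) dx ∧ dy ∧ dw + (2*w + y) dx ∧ dz ∧ dw + (2*y) dy ∧ dz ∧ dw.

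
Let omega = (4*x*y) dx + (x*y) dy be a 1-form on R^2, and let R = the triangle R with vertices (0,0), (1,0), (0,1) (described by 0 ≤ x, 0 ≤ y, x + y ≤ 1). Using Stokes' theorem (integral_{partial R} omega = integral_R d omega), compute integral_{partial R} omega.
integral_(partial R) omega = -1/2

Stokes: integral_partial_R omega = integral_R d omega with d omega = (∂Q/∂x - ∂P/∂y) dx ∧ dy.
  ∂Q/∂x = y
  ∂P/∂y = 4*x
  integrand = ∂Q/∂x - ∂P/∂y = -4*x + y.
Integrating over R: integral_0^1 integral_0^{1-x} (-4*x + y) dy dx = -1/2.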